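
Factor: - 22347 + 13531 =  - 2^4*19^1*29^1   =  - 8816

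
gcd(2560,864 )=32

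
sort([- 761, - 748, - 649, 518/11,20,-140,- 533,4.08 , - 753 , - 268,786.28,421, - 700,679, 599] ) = [ - 761,-753 ,- 748,-700,  -  649,- 533,  -  268, - 140,4.08,20, 518/11,421, 599,  679,786.28] 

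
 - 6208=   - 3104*2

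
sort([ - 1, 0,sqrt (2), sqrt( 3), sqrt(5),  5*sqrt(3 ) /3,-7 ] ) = [-7, - 1 , 0,sqrt( 2), sqrt( 3),sqrt( 5 ) , 5*sqrt (3) /3 ] 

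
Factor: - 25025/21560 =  - 2^( - 3)* 5^1 *7^( - 1)*13^1 = -65/56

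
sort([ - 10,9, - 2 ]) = [ - 10, - 2,9] 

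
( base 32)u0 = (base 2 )1111000000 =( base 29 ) 143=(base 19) 2CA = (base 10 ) 960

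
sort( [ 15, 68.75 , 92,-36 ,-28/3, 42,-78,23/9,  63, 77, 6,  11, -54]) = [-78, - 54,  -  36,- 28/3, 23/9, 6, 11,15, 42,63,68.75, 77, 92 ] 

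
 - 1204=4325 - 5529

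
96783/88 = 96783/88 = 1099.81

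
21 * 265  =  5565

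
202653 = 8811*23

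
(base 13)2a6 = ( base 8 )732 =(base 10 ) 474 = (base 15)219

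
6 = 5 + 1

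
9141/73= 125 + 16/73 = 125.22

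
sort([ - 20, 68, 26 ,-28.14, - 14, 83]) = [ -28.14, - 20, - 14 , 26,68  ,  83]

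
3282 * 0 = 0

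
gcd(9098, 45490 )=9098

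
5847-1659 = 4188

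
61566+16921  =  78487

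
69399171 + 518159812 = 587558983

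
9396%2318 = 124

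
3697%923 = 5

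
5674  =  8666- 2992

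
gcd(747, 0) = 747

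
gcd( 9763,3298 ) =1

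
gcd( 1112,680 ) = 8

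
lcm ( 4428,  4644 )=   190404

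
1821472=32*56921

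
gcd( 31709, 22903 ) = 37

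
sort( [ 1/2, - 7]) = [- 7,  1/2]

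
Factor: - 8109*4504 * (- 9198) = 335937965328 = 2^4*3^4*7^1*17^1*53^1*73^1*563^1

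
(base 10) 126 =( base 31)42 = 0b1111110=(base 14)90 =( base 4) 1332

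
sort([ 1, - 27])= [ - 27,1]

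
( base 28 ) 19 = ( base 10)37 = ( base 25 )1c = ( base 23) 1E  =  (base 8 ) 45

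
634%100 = 34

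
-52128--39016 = -13112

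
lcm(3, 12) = 12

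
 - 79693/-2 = 79693/2 = 39846.50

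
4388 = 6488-2100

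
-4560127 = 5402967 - 9963094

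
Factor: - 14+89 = 75 = 3^1*5^2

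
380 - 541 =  - 161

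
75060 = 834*90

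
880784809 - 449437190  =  431347619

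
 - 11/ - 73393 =11/73393 =0.00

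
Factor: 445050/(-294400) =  - 387/256= - 2^( - 8 ) *3^2*43^1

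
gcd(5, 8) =1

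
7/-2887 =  - 1 + 2880/2887= - 0.00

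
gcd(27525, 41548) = 1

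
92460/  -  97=  -  92460/97 = -953.20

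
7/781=7/781 = 0.01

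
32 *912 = 29184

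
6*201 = 1206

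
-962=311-1273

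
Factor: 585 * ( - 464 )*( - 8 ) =2171520 =2^7 * 3^2*5^1*13^1*29^1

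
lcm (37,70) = 2590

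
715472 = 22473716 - 21758244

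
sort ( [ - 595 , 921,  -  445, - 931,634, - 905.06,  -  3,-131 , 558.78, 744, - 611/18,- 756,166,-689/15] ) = [ - 931, - 905.06,  -  756, - 595,-445, - 131, - 689/15,-611/18,  -  3, 166, 558.78, 634, 744, 921]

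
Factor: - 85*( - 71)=6035=5^1*17^1*71^1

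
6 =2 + 4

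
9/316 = 9/316 = 0.03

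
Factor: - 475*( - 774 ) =367650 = 2^1*3^2*5^2*19^1*43^1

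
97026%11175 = 7626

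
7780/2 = 3890  =  3890.00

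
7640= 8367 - 727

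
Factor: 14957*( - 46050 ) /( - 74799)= 2^1 * 3^( - 1 )*5^2*307^1*8311^ (  -  1)*14957^1   =  229589950/24933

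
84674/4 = 42337/2= 21168.50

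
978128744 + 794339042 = 1772467786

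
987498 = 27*36574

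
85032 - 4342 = 80690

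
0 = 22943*0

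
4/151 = 4/151 = 0.03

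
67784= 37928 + 29856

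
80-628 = -548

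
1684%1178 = 506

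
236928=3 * 78976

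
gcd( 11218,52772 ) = 158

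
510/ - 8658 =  - 1  +  1358/1443 = -0.06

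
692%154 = 76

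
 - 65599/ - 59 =65599/59= 1111.85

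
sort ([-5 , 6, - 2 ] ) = [ - 5,- 2,  6]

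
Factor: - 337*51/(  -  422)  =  17187/422 = 2^( - 1)*3^1*17^1*211^ ( - 1)*337^1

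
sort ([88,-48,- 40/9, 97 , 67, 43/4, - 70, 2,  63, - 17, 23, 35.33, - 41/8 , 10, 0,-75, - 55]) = [ - 75, - 70,  -  55 , - 48,-17,-41/8,-40/9,0, 2 , 10, 43/4, 23, 35.33,  63, 67 , 88,  97] 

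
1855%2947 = 1855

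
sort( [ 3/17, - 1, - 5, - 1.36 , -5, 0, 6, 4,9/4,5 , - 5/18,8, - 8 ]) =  [ -8 ,- 5, - 5, -1.36, - 1, - 5/18, 0,3/17, 9/4, 4,  5, 6,8]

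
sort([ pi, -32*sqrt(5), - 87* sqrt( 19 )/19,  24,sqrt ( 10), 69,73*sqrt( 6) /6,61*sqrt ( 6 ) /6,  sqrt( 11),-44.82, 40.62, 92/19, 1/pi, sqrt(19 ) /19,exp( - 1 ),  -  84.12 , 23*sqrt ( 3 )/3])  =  [ - 84.12, - 32 * sqrt ( 5 ) ,  -  44.82, - 87*sqrt( 19 ) /19, sqrt( 19 ) /19, 1/pi , exp(-1 ), pi, sqrt( 10 )  ,  sqrt(11),92/19, 23*sqrt( 3 )/3, 24, 61*sqrt( 6) /6,73*sqrt(6) /6, 40.62, 69] 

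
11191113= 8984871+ 2206242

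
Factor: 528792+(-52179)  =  476613 = 3^2*52957^1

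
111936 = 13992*8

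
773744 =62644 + 711100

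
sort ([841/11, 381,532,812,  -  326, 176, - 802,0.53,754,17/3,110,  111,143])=[  -  802 , - 326,  0.53, 17/3,841/11,110,111,143, 176 , 381, 532,754,812]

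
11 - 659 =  - 648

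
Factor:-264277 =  - 13^1*29^1*701^1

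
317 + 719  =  1036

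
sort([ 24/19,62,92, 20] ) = [ 24/19,  20,62, 92] 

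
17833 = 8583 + 9250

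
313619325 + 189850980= 503470305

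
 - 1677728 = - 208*8066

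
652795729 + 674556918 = 1327352647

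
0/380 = 0 = 0.00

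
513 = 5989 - 5476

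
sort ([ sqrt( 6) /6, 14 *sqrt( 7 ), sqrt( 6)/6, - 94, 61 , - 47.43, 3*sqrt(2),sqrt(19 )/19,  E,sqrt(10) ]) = [ - 94, - 47.43, sqrt( 19 ) /19, sqrt( 6) /6, sqrt( 6)/6, E, sqrt(10 ) , 3 * sqrt( 2 ), 14*sqrt( 7), 61]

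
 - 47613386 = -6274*7589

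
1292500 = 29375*44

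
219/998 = 219/998 =0.22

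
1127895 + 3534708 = 4662603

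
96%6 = 0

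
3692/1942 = 1 + 875/971=1.90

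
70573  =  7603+62970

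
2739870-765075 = 1974795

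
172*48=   8256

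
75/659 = 75/659 =0.11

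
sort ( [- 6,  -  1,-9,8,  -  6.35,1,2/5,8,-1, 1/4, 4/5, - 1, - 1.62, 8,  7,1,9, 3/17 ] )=[ - 9 , - 6.35, - 6, - 1.62, - 1, - 1, - 1,3/17, 1/4,  2/5, 4/5,1,1,7,8,8,8,9]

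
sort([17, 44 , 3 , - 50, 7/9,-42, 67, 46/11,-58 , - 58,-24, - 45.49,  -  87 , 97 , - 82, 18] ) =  [-87, -82, - 58, - 58 , - 50, - 45.49, - 42, - 24, 7/9, 3,46/11,  17, 18,44, 67, 97 ] 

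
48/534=8/89 = 0.09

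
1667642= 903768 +763874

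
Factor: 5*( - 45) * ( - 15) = 3^3*5^3 =3375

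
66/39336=1/596 = 0.00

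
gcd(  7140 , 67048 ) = 68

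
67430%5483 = 1634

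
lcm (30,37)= 1110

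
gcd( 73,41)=1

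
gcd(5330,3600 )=10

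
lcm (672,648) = 18144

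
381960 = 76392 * 5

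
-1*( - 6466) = 6466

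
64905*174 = 11293470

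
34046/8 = 17023/4 = 4255.75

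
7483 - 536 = 6947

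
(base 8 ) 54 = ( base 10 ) 44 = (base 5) 134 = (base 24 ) 1k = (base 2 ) 101100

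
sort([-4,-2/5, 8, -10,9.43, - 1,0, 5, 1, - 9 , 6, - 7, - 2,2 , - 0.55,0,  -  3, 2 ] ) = [ - 10, - 9,-7, - 4,-3,-2, - 1,-0.55, - 2/5,0,  0 , 1,  2, 2, 5, 6,8,  9.43]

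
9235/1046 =9235/1046  =  8.83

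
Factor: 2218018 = 2^1*11^1 *41^1*2459^1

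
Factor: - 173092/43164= - 3^( - 2 )*11^( -1)*397^1 = - 397/99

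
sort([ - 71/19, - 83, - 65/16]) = [ - 83,  -  65/16,  -  71/19] 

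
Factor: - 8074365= - 3^1  *  5^1 * 13^1*47^1*881^1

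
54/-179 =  - 54/179 = - 0.30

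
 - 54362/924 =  - 59 + 1/6 = - 58.83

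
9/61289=9/61289 = 0.00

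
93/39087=31/13029 = 0.00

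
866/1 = 866 = 866.00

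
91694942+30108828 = 121803770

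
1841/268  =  1841/268 = 6.87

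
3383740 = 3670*922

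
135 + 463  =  598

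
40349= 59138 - 18789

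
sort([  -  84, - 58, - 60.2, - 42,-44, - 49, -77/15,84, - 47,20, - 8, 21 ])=[-84,-60.2, - 58, - 49, - 47 , - 44, - 42, - 8, - 77/15,20, 21,84 ]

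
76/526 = 38/263 = 0.14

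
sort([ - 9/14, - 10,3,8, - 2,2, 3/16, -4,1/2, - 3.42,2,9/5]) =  [ - 10, - 4, - 3.42,  -  2, - 9/14,3/16,1/2,9/5, 2,2, 3, 8]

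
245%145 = 100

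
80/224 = 5/14 = 0.36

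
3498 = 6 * 583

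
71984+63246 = 135230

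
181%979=181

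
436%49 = 44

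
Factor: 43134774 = 2^1*3^1*29^1*247901^1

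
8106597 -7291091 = 815506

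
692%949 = 692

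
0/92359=0=0.00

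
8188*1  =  8188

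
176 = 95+81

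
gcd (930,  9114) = 186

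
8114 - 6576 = 1538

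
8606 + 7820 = 16426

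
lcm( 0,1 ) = 0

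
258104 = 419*616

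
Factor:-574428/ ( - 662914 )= 287214/331457 = 2^1*3^1*7^( - 1)*47351^( - 1 ) * 47869^1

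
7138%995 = 173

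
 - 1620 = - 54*30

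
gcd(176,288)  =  16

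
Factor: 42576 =2^4*3^1*887^1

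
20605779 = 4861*4239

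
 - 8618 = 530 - 9148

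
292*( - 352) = -102784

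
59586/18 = 3310 + 1/3 =3310.33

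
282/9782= 141/4891=0.03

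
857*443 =379651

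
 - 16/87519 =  - 16/87519 = - 0.00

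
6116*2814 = 17210424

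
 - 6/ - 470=3/235 = 0.01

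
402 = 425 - 23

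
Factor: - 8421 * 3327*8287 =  - 232174119429 = -3^2* 7^1*401^1* 1109^1 * 8287^1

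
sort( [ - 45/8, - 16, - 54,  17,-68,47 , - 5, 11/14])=[-68,-54,-16,- 45/8, - 5, 11/14 , 17 , 47]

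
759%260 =239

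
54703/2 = 27351+ 1/2 = 27351.50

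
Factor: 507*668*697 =236057172= 2^2*3^1*13^2*17^1*41^1 *167^1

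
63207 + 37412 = 100619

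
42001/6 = 42001/6 = 7000.17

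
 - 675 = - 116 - 559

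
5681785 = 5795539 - 113754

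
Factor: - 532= - 2^2*7^1*  19^1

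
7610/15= 1522/3 = 507.33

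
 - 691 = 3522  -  4213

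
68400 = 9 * 7600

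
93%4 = 1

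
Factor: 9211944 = 2^3 *3^1*7^1* 54833^1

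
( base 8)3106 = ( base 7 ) 4453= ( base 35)1av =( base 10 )1606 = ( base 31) 1KP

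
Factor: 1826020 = 2^2*5^1 * 7^1  *  13043^1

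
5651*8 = 45208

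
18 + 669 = 687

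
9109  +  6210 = 15319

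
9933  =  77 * 129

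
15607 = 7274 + 8333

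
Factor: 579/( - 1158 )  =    -  2^( - 1) = - 1/2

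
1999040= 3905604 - 1906564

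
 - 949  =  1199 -2148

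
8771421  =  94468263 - 85696842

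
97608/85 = 97608/85=1148.33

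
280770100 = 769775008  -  489004908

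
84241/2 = 42120 + 1/2 = 42120.50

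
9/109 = 9/109 = 0.08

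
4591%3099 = 1492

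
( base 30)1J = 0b110001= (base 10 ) 49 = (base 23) 23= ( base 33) 1G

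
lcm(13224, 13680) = 396720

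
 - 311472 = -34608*9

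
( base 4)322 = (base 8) 72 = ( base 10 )58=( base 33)1P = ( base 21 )2G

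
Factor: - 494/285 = -26/15 = -2^1 * 3^( - 1 ) * 5^( - 1) *13^1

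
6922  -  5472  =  1450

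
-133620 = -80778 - 52842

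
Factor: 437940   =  2^2*3^3*5^1 *811^1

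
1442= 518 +924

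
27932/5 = 27932/5  =  5586.40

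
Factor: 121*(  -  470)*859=  -  48851330 = - 2^1*5^1*11^2*47^1*859^1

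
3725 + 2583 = 6308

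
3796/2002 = 1 + 69/77 = 1.90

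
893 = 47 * 19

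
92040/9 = 30680/3 = 10226.67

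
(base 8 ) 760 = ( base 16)1f0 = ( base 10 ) 496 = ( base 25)JL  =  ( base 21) 12D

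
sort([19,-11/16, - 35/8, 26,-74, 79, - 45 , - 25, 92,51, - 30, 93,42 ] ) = [ - 74, - 45, - 30,-25,-35/8, - 11/16,19, 26, 42, 51, 79,92,  93 ]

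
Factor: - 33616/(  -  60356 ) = 44/79 = 2^2  *  11^1*79^( - 1 )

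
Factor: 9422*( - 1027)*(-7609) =2^1 * 7^2*13^1*79^1*673^1*1087^1 = 73627681946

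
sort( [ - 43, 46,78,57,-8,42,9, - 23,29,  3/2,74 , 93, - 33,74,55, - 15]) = [-43, - 33 , - 23,-15 , - 8  ,  3/2,  9,29,42,46,  55,  57,74, 74,78,93]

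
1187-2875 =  - 1688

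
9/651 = 3/217 = 0.01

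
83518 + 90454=173972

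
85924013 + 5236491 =91160504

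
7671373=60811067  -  53139694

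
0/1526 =0 =0.00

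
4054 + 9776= 13830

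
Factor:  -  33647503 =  - 2683^1*12541^1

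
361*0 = 0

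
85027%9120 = 2947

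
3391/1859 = 3391/1859 = 1.82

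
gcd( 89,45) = 1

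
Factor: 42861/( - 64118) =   -  2^ ( - 1)*3^1*7^1*13^1*157^1*32059^( - 1)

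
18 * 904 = 16272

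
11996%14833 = 11996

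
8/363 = 8/363 = 0.02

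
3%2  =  1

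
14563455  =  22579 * 645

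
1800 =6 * 300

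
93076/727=128 + 20/727 = 128.03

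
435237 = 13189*33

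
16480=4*4120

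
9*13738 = 123642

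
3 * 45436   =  136308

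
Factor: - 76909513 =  - 17^1*1973^1*2293^1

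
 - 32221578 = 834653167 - 866874745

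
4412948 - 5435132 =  - 1022184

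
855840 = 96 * 8915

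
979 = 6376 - 5397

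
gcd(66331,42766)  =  1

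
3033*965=2926845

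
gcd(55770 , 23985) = 195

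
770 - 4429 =- 3659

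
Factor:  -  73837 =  - 47^1*1571^1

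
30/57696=5/9616 = 0.00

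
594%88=66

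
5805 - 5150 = 655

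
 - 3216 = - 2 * 1608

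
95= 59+36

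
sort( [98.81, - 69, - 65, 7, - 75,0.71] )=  [ - 75, - 69  , - 65, 0.71,7,98.81 ] 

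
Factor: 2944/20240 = 8/55 = 2^3 *5^( - 1)*11^( - 1 ) 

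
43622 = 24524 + 19098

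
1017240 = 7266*140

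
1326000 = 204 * 6500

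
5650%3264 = 2386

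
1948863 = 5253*371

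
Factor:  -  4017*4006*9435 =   -  151828982370=- 2^1*3^2*5^1 * 13^1*17^1*37^1*103^1*2003^1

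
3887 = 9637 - 5750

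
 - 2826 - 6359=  - 9185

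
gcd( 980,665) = 35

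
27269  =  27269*1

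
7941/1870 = 7941/1870  =  4.25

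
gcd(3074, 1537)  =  1537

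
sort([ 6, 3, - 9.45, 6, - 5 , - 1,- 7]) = [ - 9.45, - 7, - 5,  -  1,  3, 6, 6]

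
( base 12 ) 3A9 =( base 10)561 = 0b1000110001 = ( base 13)342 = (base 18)1d3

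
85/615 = 17/123 = 0.14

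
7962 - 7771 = 191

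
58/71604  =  29/35802 = 0.00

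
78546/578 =39273/289 = 135.89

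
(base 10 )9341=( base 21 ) 103H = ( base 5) 244331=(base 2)10010001111101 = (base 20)1371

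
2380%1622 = 758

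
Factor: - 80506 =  - 2^1*40253^1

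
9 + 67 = 76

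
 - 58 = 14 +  - 72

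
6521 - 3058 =3463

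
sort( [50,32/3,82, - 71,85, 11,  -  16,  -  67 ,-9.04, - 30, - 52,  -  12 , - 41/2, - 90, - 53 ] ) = [ - 90,-71,-67,- 53,-52, - 30, - 41/2, - 16,  -  12,-9.04, 32/3, 11 , 50, 82, 85]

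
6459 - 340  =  6119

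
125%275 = 125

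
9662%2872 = 1046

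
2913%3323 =2913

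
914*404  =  369256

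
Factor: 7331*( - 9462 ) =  - 69365922  =  -  2^1 * 3^1 * 19^1 * 83^1*7331^1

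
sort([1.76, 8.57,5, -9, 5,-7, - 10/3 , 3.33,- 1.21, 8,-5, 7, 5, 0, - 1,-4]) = [ - 9 , - 7, - 5, - 4, - 10/3,-1.21 ,  -  1,  0 , 1.76, 3.33, 5,5,5,7,8,8.57] 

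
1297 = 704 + 593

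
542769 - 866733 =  - 323964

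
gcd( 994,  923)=71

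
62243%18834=5741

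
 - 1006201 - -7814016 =6807815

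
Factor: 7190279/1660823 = 73^( - 1) *22751^(-1 )*7190279^1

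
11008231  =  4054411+6953820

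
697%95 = 32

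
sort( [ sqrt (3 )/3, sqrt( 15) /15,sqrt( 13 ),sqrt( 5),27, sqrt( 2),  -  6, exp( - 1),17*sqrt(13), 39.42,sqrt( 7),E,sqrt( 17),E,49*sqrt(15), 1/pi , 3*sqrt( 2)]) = [ - 6 , sqrt( 15) /15,1/pi,exp (- 1),sqrt (3) /3, sqrt(2),sqrt(5),sqrt( 7), E,E,sqrt(13),sqrt(17),3*sqrt( 2),27, 39.42,  17*sqrt( 13 ),  49*sqrt ( 15)]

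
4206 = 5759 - 1553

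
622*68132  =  42378104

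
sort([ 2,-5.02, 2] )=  [ - 5.02, 2, 2 ]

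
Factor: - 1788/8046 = - 2^1*3^( - 2) = -2/9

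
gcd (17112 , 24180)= 372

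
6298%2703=892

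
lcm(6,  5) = 30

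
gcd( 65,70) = 5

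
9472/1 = 9472 = 9472.00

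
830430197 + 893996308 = 1724426505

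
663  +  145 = 808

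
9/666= 1/74 = 0.01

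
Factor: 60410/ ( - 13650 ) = -3^( - 1) * 5^( - 1)*13^(-1 )*863^1 =- 863/195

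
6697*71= 475487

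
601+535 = 1136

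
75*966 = 72450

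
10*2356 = 23560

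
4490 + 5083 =9573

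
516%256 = 4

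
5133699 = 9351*549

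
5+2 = 7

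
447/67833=149/22611 = 0.01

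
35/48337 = 35/48337 = 0.00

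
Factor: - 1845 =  - 3^2*5^1*41^1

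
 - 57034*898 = -51216532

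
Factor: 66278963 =73^1*157^1*5783^1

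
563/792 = 563/792 = 0.71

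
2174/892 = 1087/446 = 2.44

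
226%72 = 10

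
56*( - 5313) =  - 297528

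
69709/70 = 69709/70 = 995.84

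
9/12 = 3/4 = 0.75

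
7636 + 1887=9523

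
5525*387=2138175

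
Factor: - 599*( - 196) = 117404  =  2^2*7^2*599^1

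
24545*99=2429955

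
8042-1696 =6346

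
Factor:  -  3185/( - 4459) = 5^1*7^(- 1) =5/7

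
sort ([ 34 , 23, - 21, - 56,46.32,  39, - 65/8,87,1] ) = [ - 56, - 21, - 65/8,1,23,34, 39,46.32,  87] 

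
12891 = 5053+7838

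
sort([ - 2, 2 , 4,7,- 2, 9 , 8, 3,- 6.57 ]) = [ -6.57, - 2, - 2,2,3,4,7, 8, 9]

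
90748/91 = 12964/13 =997.23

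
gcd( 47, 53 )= 1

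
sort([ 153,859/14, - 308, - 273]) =[- 308, - 273, 859/14  ,  153]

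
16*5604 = 89664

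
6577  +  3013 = 9590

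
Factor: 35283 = 3^1*  19^1*619^1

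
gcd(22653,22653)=22653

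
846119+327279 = 1173398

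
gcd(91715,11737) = 1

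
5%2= 1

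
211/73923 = 211/73923 =0.00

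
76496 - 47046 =29450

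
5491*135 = 741285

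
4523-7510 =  - 2987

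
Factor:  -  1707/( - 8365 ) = 3^1*5^(  -  1)*7^(-1)*239^( - 1 )*569^1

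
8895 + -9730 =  - 835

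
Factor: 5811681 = 3^1*1937227^1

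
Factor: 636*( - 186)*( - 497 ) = 58793112= 2^3 * 3^2*7^1*31^1 * 53^1 * 71^1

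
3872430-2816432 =1055998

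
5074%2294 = 486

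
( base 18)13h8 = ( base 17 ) 17AC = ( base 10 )7118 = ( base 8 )15716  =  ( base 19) 10DC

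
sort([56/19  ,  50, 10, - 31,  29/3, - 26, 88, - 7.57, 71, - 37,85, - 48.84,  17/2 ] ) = [-48.84, -37, - 31,-26,  -  7.57, 56/19, 17/2, 29/3, 10,  50,71, 85,88 ]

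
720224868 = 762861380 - 42636512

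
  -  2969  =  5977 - 8946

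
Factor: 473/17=11^1*17^(- 1 )*43^1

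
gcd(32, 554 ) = 2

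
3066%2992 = 74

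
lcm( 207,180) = 4140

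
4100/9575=164/383=0.43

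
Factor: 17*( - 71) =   -  1207 =- 17^1 *71^1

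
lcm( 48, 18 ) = 144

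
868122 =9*96458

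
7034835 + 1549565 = 8584400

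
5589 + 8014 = 13603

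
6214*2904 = 18045456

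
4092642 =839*4878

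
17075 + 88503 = 105578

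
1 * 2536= 2536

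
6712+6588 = 13300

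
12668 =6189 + 6479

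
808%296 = 216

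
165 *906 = 149490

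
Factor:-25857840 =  - 2^4 * 3^1 * 5^1 * 107741^1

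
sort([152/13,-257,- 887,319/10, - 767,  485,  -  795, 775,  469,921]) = [-887, - 795, - 767,-257,152/13,319/10, 469 , 485,775 , 921]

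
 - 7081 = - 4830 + -2251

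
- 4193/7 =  - 599 = - 599.00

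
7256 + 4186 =11442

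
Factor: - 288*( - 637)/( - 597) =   -  61152/199 = - 2^5*3^1*7^2 *13^1*199^( - 1 ) 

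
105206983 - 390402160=  -  285195177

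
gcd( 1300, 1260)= 20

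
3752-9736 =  -5984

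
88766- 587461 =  - 498695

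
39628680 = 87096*455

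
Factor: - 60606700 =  - 2^2* 5^2*7^1*11^1*17^1 * 463^1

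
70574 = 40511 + 30063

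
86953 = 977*89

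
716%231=23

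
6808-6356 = 452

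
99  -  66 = 33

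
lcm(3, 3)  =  3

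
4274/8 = 2137/4 = 534.25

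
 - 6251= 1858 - 8109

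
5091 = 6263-1172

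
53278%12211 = 4434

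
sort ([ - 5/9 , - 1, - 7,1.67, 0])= [ - 7, - 1, - 5/9, 0 , 1.67]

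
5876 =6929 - 1053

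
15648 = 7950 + 7698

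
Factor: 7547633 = 7547633^1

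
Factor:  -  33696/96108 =-2^3*3^3 * 13^1 *8009^( - 1 )  =  - 2808/8009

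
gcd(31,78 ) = 1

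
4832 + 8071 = 12903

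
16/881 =16/881= 0.02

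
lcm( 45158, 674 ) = 45158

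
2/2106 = 1/1053  =  0.00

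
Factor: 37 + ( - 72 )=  - 5^1*7^1 = - 35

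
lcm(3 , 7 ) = 21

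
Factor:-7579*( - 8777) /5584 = 2^( - 4)*11^1*13^1 * 53^1*67^1*131^1*349^( - 1) = 66520883/5584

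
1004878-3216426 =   -  2211548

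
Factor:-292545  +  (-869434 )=-1161979 = - 7^1*13^1*113^2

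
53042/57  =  930 + 32/57 = 930.56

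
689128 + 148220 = 837348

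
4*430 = 1720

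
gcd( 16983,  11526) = 51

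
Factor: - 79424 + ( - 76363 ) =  - 155787 = - 3^1*51929^1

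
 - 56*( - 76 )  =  4256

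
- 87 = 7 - 94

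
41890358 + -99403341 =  - 57512983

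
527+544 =1071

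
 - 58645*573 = -33603585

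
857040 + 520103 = 1377143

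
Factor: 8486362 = 2^1*4243181^1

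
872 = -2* ( - 436) 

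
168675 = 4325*39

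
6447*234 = 1508598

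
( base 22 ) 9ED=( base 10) 4677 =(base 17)G32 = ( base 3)20102020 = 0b1001001000101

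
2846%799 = 449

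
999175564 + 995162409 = 1994337973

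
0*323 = 0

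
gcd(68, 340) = 68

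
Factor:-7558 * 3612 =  - 2^3 * 3^1*7^1*43^1* 3779^1= - 27299496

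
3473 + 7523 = 10996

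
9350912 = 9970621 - 619709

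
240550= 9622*25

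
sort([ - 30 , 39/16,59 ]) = [ - 30, 39/16, 59 ] 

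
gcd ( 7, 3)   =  1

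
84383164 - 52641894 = 31741270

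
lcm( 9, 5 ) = 45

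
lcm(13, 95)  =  1235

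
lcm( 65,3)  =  195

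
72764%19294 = 14882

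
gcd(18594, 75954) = 6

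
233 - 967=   -  734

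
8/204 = 2/51= 0.04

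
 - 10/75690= - 1/7569 =- 0.00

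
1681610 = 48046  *35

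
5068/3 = 1689 + 1/3 = 1689.33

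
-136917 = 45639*( - 3 )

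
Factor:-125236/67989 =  - 2^2*3^( - 1 )*173^( -1 )*239^1 = - 956/519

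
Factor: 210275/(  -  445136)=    - 2^(-4 )*5^2*13^1*43^(-1 )  =  -  325/688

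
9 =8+1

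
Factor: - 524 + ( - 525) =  - 1049 = -1049^1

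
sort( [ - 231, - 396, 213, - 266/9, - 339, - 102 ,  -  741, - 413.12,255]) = [ - 741,-413.12, - 396,-339,-231, - 102, - 266/9, 213,255]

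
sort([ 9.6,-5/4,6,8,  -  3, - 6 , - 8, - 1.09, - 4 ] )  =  [  -  8, - 6, - 4, - 3, - 5/4, - 1.09,  6, 8, 9.6]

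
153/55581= 51/18527 = 0.00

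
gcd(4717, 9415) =1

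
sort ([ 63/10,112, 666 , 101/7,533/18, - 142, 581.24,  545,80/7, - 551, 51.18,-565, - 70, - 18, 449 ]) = [ - 565, - 551, - 142, - 70, - 18, 63/10,80/7,  101/7 , 533/18, 51.18, 112, 449, 545, 581.24, 666]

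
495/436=495/436 = 1.14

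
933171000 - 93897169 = 839273831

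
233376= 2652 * 88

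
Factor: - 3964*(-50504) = 200197856   =  2^5  *  59^1*107^1 *991^1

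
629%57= 2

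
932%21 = 8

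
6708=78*86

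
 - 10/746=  - 1 + 368/373 = - 0.01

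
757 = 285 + 472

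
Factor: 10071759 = 3^1 * 3357253^1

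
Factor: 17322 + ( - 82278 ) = - 2^2*3^1*5413^1 = - 64956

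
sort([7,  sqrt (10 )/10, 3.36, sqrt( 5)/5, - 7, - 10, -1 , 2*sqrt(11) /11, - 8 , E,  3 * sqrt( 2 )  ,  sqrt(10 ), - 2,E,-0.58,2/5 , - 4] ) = [ - 10, - 8, - 7,-4, - 2, - 1, - 0.58, sqrt( 10 ) /10, 2/5,sqrt(5 ) /5,2*sqrt( 11)/11 , E, E, sqrt (10), 3.36, 3*sqrt (2 ),7]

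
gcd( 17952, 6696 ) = 24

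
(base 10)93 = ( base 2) 1011101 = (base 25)3I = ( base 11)85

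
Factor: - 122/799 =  - 2^1*17^( - 1 )*47^( - 1 )*61^1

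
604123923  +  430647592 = 1034771515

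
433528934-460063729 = -26534795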